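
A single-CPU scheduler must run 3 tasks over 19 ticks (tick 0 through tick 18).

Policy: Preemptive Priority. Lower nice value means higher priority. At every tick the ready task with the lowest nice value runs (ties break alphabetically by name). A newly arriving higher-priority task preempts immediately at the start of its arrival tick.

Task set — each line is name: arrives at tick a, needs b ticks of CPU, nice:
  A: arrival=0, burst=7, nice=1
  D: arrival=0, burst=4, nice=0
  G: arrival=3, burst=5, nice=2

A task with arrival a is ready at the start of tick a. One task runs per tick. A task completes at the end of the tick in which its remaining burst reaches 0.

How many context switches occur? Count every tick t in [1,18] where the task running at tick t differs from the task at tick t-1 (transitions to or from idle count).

t=0: ready={A,D} → run D
t=1: ready={A,D} → run D
t=2: ready={A,D} → run D
t=3: ready={A,D,G} → run D
t=4: ready={A,G} → run A
t=5: ready={A,G} → run A
t=6: ready={A,G} → run A
t=7: ready={A,G} → run A
t=8: ready={A,G} → run A
t=9: ready={A,G} → run A
t=10: ready={A,G} → run A
t=11: ready={G} → run G
t=12: ready={G} → run G
t=13: ready={G} → run G
t=14: ready={G} → run G
t=15: ready={G} → run G
t=16: (idle)
t=17: (idle)
t=18: (idle)

context switches = 3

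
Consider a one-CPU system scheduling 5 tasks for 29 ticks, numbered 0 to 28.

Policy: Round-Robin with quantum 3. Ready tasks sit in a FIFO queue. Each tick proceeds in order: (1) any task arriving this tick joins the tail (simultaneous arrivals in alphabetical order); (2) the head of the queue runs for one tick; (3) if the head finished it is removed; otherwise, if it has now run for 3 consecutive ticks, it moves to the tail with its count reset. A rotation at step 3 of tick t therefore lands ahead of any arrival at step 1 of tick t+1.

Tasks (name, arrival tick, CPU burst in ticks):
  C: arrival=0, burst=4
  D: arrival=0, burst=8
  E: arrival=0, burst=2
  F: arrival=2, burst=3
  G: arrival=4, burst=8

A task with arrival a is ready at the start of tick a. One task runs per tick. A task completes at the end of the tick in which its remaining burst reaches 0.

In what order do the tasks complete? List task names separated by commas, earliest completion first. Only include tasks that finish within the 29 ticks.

completion order = E, F, C, D, G

t=0: queue=[C,D,E] q_used=0 → run C
t=1: queue=[C,D,E] q_used=1 → run C
t=2: queue=[C,D,E,F] q_used=2 → run C
t=3: queue=[D,E,F,C] q_used=0 → run D
t=4: queue=[D,E,F,C,G] q_used=1 → run D
t=5: queue=[D,E,F,C,G] q_used=2 → run D
t=6: queue=[E,F,C,G,D] q_used=0 → run E
t=7: queue=[E,F,C,G,D] q_used=1 → run E
t=8: queue=[F,C,G,D] q_used=0 → run F
t=9: queue=[F,C,G,D] q_used=1 → run F
t=10: queue=[F,C,G,D] q_used=2 → run F
t=11: queue=[C,G,D] q_used=0 → run C
t=12: queue=[G,D] q_used=0 → run G
t=13: queue=[G,D] q_used=1 → run G
t=14: queue=[G,D] q_used=2 → run G
t=15: queue=[D,G] q_used=0 → run D
t=16: queue=[D,G] q_used=1 → run D
t=17: queue=[D,G] q_used=2 → run D
t=18: queue=[G,D] q_used=0 → run G
t=19: queue=[G,D] q_used=1 → run G
t=20: queue=[G,D] q_used=2 → run G
t=21: queue=[D,G] q_used=0 → run D
t=22: queue=[D,G] q_used=1 → run D
t=23: queue=[G] q_used=0 → run G
t=24: queue=[G] q_used=1 → run G
t=25: (idle)
t=26: (idle)
t=27: (idle)
t=28: (idle)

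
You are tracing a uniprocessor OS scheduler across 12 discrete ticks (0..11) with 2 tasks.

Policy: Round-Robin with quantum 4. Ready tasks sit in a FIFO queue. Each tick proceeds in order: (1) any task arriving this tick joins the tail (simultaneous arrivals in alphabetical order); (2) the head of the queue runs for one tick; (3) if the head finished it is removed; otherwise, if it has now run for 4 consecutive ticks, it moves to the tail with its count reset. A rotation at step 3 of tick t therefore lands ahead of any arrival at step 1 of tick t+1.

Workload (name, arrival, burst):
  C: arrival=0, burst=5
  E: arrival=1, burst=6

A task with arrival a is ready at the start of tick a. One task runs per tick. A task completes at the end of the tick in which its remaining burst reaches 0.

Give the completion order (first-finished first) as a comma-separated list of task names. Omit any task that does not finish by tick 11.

t=0: queue=[C] q_used=0 → run C
t=1: queue=[C,E] q_used=1 → run C
t=2: queue=[C,E] q_used=2 → run C
t=3: queue=[C,E] q_used=3 → run C
t=4: queue=[E,C] q_used=0 → run E
t=5: queue=[E,C] q_used=1 → run E
t=6: queue=[E,C] q_used=2 → run E
t=7: queue=[E,C] q_used=3 → run E
t=8: queue=[C,E] q_used=0 → run C
t=9: queue=[E] q_used=0 → run E
t=10: queue=[E] q_used=1 → run E
t=11: (idle)

completion order = C, E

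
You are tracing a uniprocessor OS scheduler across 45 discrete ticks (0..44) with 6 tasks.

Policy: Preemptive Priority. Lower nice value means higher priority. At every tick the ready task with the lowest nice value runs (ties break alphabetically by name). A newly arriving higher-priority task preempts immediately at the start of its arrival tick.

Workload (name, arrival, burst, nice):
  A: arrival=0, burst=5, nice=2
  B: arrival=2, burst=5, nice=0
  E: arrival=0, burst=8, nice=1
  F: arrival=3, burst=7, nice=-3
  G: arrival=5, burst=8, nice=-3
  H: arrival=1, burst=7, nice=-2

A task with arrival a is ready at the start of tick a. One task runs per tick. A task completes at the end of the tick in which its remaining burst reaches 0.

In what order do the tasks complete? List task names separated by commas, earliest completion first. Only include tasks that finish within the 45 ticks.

completion order = F, G, H, B, E, A

t=0: ready={A,E} → run E
t=1: ready={A,E,H} → run H
t=2: ready={A,B,E,H} → run H
t=3: ready={A,B,E,F,H} → run F
t=4: ready={A,B,E,F,H} → run F
t=5: ready={A,B,E,F,G,H} → run F
t=6: ready={A,B,E,F,G,H} → run F
t=7: ready={A,B,E,F,G,H} → run F
t=8: ready={A,B,E,F,G,H} → run F
t=9: ready={A,B,E,F,G,H} → run F
t=10: ready={A,B,E,G,H} → run G
t=11: ready={A,B,E,G,H} → run G
t=12: ready={A,B,E,G,H} → run G
t=13: ready={A,B,E,G,H} → run G
t=14: ready={A,B,E,G,H} → run G
t=15: ready={A,B,E,G,H} → run G
t=16: ready={A,B,E,G,H} → run G
t=17: ready={A,B,E,G,H} → run G
t=18: ready={A,B,E,H} → run H
t=19: ready={A,B,E,H} → run H
t=20: ready={A,B,E,H} → run H
t=21: ready={A,B,E,H} → run H
t=22: ready={A,B,E,H} → run H
t=23: ready={A,B,E} → run B
t=24: ready={A,B,E} → run B
t=25: ready={A,B,E} → run B
t=26: ready={A,B,E} → run B
t=27: ready={A,B,E} → run B
t=28: ready={A,E} → run E
t=29: ready={A,E} → run E
t=30: ready={A,E} → run E
t=31: ready={A,E} → run E
t=32: ready={A,E} → run E
t=33: ready={A,E} → run E
t=34: ready={A,E} → run E
t=35: ready={A} → run A
t=36: ready={A} → run A
t=37: ready={A} → run A
t=38: ready={A} → run A
t=39: ready={A} → run A
t=40: (idle)
t=41: (idle)
t=42: (idle)
t=43: (idle)
t=44: (idle)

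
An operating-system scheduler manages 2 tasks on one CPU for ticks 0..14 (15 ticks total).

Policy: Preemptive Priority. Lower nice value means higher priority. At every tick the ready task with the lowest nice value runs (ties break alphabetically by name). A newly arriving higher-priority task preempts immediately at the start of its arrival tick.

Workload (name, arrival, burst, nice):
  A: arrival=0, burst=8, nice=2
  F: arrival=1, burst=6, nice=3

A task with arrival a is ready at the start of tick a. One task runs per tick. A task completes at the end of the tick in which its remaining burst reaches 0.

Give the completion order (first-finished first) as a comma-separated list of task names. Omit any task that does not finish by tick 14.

t=0: ready={A} → run A
t=1: ready={A,F} → run A
t=2: ready={A,F} → run A
t=3: ready={A,F} → run A
t=4: ready={A,F} → run A
t=5: ready={A,F} → run A
t=6: ready={A,F} → run A
t=7: ready={A,F} → run A
t=8: ready={F} → run F
t=9: ready={F} → run F
t=10: ready={F} → run F
t=11: ready={F} → run F
t=12: ready={F} → run F
t=13: ready={F} → run F
t=14: (idle)

completion order = A, F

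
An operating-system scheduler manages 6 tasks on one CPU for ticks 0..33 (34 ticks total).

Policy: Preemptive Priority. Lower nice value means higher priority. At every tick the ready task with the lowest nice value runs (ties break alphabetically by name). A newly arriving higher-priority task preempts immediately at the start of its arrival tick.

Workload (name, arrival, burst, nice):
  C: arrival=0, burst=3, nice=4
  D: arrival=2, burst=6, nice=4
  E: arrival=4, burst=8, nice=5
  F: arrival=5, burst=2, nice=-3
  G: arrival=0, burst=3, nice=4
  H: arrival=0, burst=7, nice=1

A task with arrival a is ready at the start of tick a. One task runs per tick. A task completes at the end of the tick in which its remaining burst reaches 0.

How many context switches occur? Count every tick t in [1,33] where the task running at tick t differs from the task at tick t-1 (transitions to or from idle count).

t=0: ready={C,G,H} → run H
t=1: ready={C,G,H} → run H
t=2: ready={C,D,G,H} → run H
t=3: ready={C,D,G,H} → run H
t=4: ready={C,D,E,G,H} → run H
t=5: ready={C,D,E,F,G,H} → run F
t=6: ready={C,D,E,F,G,H} → run F
t=7: ready={C,D,E,G,H} → run H
t=8: ready={C,D,E,G,H} → run H
t=9: ready={C,D,E,G} → run C
t=10: ready={C,D,E,G} → run C
t=11: ready={C,D,E,G} → run C
t=12: ready={D,E,G} → run D
t=13: ready={D,E,G} → run D
t=14: ready={D,E,G} → run D
t=15: ready={D,E,G} → run D
t=16: ready={D,E,G} → run D
t=17: ready={D,E,G} → run D
t=18: ready={E,G} → run G
t=19: ready={E,G} → run G
t=20: ready={E,G} → run G
t=21: ready={E} → run E
t=22: ready={E} → run E
t=23: ready={E} → run E
t=24: ready={E} → run E
t=25: ready={E} → run E
t=26: ready={E} → run E
t=27: ready={E} → run E
t=28: ready={E} → run E
t=29: (idle)
t=30: (idle)
t=31: (idle)
t=32: (idle)
t=33: (idle)

context switches = 7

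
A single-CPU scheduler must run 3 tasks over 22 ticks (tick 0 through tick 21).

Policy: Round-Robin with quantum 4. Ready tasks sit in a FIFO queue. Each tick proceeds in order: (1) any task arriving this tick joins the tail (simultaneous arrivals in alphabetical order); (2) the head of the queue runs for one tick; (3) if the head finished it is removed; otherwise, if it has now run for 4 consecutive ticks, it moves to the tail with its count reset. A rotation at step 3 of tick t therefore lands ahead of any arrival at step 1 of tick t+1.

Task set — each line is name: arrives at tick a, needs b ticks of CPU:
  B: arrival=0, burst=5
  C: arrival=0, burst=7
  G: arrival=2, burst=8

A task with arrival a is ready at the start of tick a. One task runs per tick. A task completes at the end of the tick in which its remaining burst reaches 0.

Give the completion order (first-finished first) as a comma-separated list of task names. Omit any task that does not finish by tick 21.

t=0: queue=[B,C] q_used=0 → run B
t=1: queue=[B,C] q_used=1 → run B
t=2: queue=[B,C,G] q_used=2 → run B
t=3: queue=[B,C,G] q_used=3 → run B
t=4: queue=[C,G,B] q_used=0 → run C
t=5: queue=[C,G,B] q_used=1 → run C
t=6: queue=[C,G,B] q_used=2 → run C
t=7: queue=[C,G,B] q_used=3 → run C
t=8: queue=[G,B,C] q_used=0 → run G
t=9: queue=[G,B,C] q_used=1 → run G
t=10: queue=[G,B,C] q_used=2 → run G
t=11: queue=[G,B,C] q_used=3 → run G
t=12: queue=[B,C,G] q_used=0 → run B
t=13: queue=[C,G] q_used=0 → run C
t=14: queue=[C,G] q_used=1 → run C
t=15: queue=[C,G] q_used=2 → run C
t=16: queue=[G] q_used=0 → run G
t=17: queue=[G] q_used=1 → run G
t=18: queue=[G] q_used=2 → run G
t=19: queue=[G] q_used=3 → run G
t=20: (idle)
t=21: (idle)

completion order = B, C, G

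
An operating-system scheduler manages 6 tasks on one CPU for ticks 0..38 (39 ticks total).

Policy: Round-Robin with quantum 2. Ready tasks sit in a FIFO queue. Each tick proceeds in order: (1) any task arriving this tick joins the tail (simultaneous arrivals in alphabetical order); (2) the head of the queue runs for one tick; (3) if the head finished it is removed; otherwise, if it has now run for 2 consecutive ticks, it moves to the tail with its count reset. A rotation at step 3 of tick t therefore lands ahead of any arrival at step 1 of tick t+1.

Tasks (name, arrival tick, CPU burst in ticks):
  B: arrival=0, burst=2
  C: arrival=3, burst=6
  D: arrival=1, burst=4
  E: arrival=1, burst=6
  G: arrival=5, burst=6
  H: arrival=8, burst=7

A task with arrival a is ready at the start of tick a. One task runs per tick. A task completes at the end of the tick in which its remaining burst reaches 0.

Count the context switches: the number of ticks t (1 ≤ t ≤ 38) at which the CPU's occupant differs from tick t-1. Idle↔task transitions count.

t=0: queue=[B] q_used=0 → run B
t=1: queue=[B,D,E] q_used=1 → run B
t=2: queue=[D,E] q_used=0 → run D
t=3: queue=[D,E,C] q_used=1 → run D
t=4: queue=[E,C,D] q_used=0 → run E
t=5: queue=[E,C,D,G] q_used=1 → run E
t=6: queue=[C,D,G,E] q_used=0 → run C
t=7: queue=[C,D,G,E] q_used=1 → run C
t=8: queue=[D,G,E,C,H] q_used=0 → run D
t=9: queue=[D,G,E,C,H] q_used=1 → run D
t=10: queue=[G,E,C,H] q_used=0 → run G
t=11: queue=[G,E,C,H] q_used=1 → run G
t=12: queue=[E,C,H,G] q_used=0 → run E
t=13: queue=[E,C,H,G] q_used=1 → run E
t=14: queue=[C,H,G,E] q_used=0 → run C
t=15: queue=[C,H,G,E] q_used=1 → run C
t=16: queue=[H,G,E,C] q_used=0 → run H
t=17: queue=[H,G,E,C] q_used=1 → run H
t=18: queue=[G,E,C,H] q_used=0 → run G
t=19: queue=[G,E,C,H] q_used=1 → run G
t=20: queue=[E,C,H,G] q_used=0 → run E
t=21: queue=[E,C,H,G] q_used=1 → run E
t=22: queue=[C,H,G] q_used=0 → run C
t=23: queue=[C,H,G] q_used=1 → run C
t=24: queue=[H,G] q_used=0 → run H
t=25: queue=[H,G] q_used=1 → run H
t=26: queue=[G,H] q_used=0 → run G
t=27: queue=[G,H] q_used=1 → run G
t=28: queue=[H] q_used=0 → run H
t=29: queue=[H] q_used=1 → run H
t=30: queue=[H] q_used=0 → run H
t=31: (idle)
t=32: (idle)
t=33: (idle)
t=34: (idle)
t=35: (idle)
t=36: (idle)
t=37: (idle)
t=38: (idle)

context switches = 15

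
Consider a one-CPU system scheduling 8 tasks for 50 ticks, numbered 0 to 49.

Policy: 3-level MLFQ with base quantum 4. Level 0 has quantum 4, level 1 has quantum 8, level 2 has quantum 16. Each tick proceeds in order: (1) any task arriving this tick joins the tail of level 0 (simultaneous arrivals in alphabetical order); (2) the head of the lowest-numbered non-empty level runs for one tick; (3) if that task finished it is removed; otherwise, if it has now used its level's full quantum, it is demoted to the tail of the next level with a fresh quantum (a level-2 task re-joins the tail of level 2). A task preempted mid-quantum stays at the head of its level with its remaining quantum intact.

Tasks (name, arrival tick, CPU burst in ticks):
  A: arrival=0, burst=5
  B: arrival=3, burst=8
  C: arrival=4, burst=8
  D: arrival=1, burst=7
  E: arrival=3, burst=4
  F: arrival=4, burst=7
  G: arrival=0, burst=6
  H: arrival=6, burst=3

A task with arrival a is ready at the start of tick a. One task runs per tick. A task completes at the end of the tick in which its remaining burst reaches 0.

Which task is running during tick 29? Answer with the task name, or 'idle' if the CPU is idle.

t=0: L0/L1/L2 = AG/-/- → run A
t=1: L0/L1/L2 = AGD/-/- → run A
t=2: L0/L1/L2 = AGD/-/- → run A
t=3: L0/L1/L2 = AGDBE/-/- → run A
t=4: L0/L1/L2 = GDBECF/A/- → run G
t=5: L0/L1/L2 = GDBECF/A/- → run G
t=6: L0/L1/L2 = GDBECFH/A/- → run G
t=7: L0/L1/L2 = GDBECFH/A/- → run G
t=8: L0/L1/L2 = DBECFH/AG/- → run D
t=9: L0/L1/L2 = DBECFH/AG/- → run D
t=10: L0/L1/L2 = DBECFH/AG/- → run D
t=11: L0/L1/L2 = DBECFH/AG/- → run D
t=12: L0/L1/L2 = BECFH/AGD/- → run B
t=13: L0/L1/L2 = BECFH/AGD/- → run B
t=14: L0/L1/L2 = BECFH/AGD/- → run B
t=15: L0/L1/L2 = BECFH/AGD/- → run B
t=16: L0/L1/L2 = ECFH/AGDB/- → run E
t=17: L0/L1/L2 = ECFH/AGDB/- → run E
t=18: L0/L1/L2 = ECFH/AGDB/- → run E
t=19: L0/L1/L2 = ECFH/AGDB/- → run E
t=20: L0/L1/L2 = CFH/AGDB/- → run C
t=21: L0/L1/L2 = CFH/AGDB/- → run C
t=22: L0/L1/L2 = CFH/AGDB/- → run C
t=23: L0/L1/L2 = CFH/AGDB/- → run C
t=24: L0/L1/L2 = FH/AGDBC/- → run F
t=25: L0/L1/L2 = FH/AGDBC/- → run F
t=26: L0/L1/L2 = FH/AGDBC/- → run F
t=27: L0/L1/L2 = FH/AGDBC/- → run F
t=28: L0/L1/L2 = H/AGDBCF/- → run H
t=29: L0/L1/L2 = H/AGDBCF/- → run H
t=30: L0/L1/L2 = H/AGDBCF/- → run H
t=31: L0/L1/L2 = -/AGDBCF/- → run A
t=32: L0/L1/L2 = -/GDBCF/- → run G
t=33: L0/L1/L2 = -/GDBCF/- → run G
t=34: L0/L1/L2 = -/DBCF/- → run D
t=35: L0/L1/L2 = -/DBCF/- → run D
t=36: L0/L1/L2 = -/DBCF/- → run D
t=37: L0/L1/L2 = -/BCF/- → run B
t=38: L0/L1/L2 = -/BCF/- → run B
t=39: L0/L1/L2 = -/BCF/- → run B
t=40: L0/L1/L2 = -/BCF/- → run B
t=41: L0/L1/L2 = -/CF/- → run C
t=42: L0/L1/L2 = -/CF/- → run C
t=43: L0/L1/L2 = -/CF/- → run C
t=44: L0/L1/L2 = -/CF/- → run C
t=45: L0/L1/L2 = -/F/- → run F
t=46: L0/L1/L2 = -/F/- → run F
t=47: L0/L1/L2 = -/F/- → run F
t=48: (idle)
t=49: (idle)

running at tick 29 = H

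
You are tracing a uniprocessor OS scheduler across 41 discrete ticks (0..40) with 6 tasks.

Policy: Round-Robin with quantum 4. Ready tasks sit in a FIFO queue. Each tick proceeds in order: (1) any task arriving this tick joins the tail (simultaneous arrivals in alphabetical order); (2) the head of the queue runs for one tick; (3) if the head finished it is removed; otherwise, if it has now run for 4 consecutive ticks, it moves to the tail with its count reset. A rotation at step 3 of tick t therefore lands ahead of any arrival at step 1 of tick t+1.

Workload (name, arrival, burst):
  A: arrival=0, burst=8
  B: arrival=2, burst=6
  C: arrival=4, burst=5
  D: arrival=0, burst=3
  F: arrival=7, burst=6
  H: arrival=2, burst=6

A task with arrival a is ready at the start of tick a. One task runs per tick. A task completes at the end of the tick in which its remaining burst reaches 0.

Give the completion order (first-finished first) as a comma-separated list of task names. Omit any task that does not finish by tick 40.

t=0: queue=[A,D] q_used=0 → run A
t=1: queue=[A,D] q_used=1 → run A
t=2: queue=[A,D,B,H] q_used=2 → run A
t=3: queue=[A,D,B,H] q_used=3 → run A
t=4: queue=[D,B,H,A,C] q_used=0 → run D
t=5: queue=[D,B,H,A,C] q_used=1 → run D
t=6: queue=[D,B,H,A,C] q_used=2 → run D
t=7: queue=[B,H,A,C,F] q_used=0 → run B
t=8: queue=[B,H,A,C,F] q_used=1 → run B
t=9: queue=[B,H,A,C,F] q_used=2 → run B
t=10: queue=[B,H,A,C,F] q_used=3 → run B
t=11: queue=[H,A,C,F,B] q_used=0 → run H
t=12: queue=[H,A,C,F,B] q_used=1 → run H
t=13: queue=[H,A,C,F,B] q_used=2 → run H
t=14: queue=[H,A,C,F,B] q_used=3 → run H
t=15: queue=[A,C,F,B,H] q_used=0 → run A
t=16: queue=[A,C,F,B,H] q_used=1 → run A
t=17: queue=[A,C,F,B,H] q_used=2 → run A
t=18: queue=[A,C,F,B,H] q_used=3 → run A
t=19: queue=[C,F,B,H] q_used=0 → run C
t=20: queue=[C,F,B,H] q_used=1 → run C
t=21: queue=[C,F,B,H] q_used=2 → run C
t=22: queue=[C,F,B,H] q_used=3 → run C
t=23: queue=[F,B,H,C] q_used=0 → run F
t=24: queue=[F,B,H,C] q_used=1 → run F
t=25: queue=[F,B,H,C] q_used=2 → run F
t=26: queue=[F,B,H,C] q_used=3 → run F
t=27: queue=[B,H,C,F] q_used=0 → run B
t=28: queue=[B,H,C,F] q_used=1 → run B
t=29: queue=[H,C,F] q_used=0 → run H
t=30: queue=[H,C,F] q_used=1 → run H
t=31: queue=[C,F] q_used=0 → run C
t=32: queue=[F] q_used=0 → run F
t=33: queue=[F] q_used=1 → run F
t=34: (idle)
t=35: (idle)
t=36: (idle)
t=37: (idle)
t=38: (idle)
t=39: (idle)
t=40: (idle)

completion order = D, A, B, H, C, F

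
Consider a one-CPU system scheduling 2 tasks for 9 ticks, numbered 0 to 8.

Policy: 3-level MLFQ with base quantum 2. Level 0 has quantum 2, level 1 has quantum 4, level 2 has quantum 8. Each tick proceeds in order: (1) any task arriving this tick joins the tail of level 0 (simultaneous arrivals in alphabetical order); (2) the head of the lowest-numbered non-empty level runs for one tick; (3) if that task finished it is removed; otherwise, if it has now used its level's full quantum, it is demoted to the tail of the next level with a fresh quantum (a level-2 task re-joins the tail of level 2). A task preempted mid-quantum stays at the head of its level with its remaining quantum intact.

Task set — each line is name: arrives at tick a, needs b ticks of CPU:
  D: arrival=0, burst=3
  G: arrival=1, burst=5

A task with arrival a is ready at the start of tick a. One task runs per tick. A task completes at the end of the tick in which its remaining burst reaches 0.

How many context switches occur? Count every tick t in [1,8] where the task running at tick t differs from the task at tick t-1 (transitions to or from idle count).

t=0: L0/L1/L2 = D/-/- → run D
t=1: L0/L1/L2 = DG/-/- → run D
t=2: L0/L1/L2 = G/D/- → run G
t=3: L0/L1/L2 = G/D/- → run G
t=4: L0/L1/L2 = -/DG/- → run D
t=5: L0/L1/L2 = -/G/- → run G
t=6: L0/L1/L2 = -/G/- → run G
t=7: L0/L1/L2 = -/G/- → run G
t=8: (idle)

context switches = 4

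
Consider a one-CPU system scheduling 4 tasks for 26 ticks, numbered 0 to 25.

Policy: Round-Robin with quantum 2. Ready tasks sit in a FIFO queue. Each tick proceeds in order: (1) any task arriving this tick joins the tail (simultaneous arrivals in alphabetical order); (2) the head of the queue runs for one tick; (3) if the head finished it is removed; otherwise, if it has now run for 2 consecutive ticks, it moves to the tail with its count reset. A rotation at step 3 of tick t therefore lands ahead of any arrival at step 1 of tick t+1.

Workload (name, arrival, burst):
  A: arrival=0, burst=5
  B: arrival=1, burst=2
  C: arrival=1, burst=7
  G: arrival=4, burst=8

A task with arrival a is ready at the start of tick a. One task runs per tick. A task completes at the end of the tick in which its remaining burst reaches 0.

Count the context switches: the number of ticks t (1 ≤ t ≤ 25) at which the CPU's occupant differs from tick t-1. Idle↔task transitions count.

context switches = 12

t=0: queue=[A] q_used=0 → run A
t=1: queue=[A,B,C] q_used=1 → run A
t=2: queue=[B,C,A] q_used=0 → run B
t=3: queue=[B,C,A] q_used=1 → run B
t=4: queue=[C,A,G] q_used=0 → run C
t=5: queue=[C,A,G] q_used=1 → run C
t=6: queue=[A,G,C] q_used=0 → run A
t=7: queue=[A,G,C] q_used=1 → run A
t=8: queue=[G,C,A] q_used=0 → run G
t=9: queue=[G,C,A] q_used=1 → run G
t=10: queue=[C,A,G] q_used=0 → run C
t=11: queue=[C,A,G] q_used=1 → run C
t=12: queue=[A,G,C] q_used=0 → run A
t=13: queue=[G,C] q_used=0 → run G
t=14: queue=[G,C] q_used=1 → run G
t=15: queue=[C,G] q_used=0 → run C
t=16: queue=[C,G] q_used=1 → run C
t=17: queue=[G,C] q_used=0 → run G
t=18: queue=[G,C] q_used=1 → run G
t=19: queue=[C,G] q_used=0 → run C
t=20: queue=[G] q_used=0 → run G
t=21: queue=[G] q_used=1 → run G
t=22: (idle)
t=23: (idle)
t=24: (idle)
t=25: (idle)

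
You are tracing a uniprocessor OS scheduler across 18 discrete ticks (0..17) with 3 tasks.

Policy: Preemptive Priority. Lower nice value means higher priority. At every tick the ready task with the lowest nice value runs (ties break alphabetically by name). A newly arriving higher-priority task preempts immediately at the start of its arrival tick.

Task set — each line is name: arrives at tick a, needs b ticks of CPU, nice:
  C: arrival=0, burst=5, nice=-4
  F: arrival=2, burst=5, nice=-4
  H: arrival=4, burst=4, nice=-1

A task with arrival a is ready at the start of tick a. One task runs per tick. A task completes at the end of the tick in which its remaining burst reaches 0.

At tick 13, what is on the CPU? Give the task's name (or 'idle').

t=0: ready={C} → run C
t=1: ready={C} → run C
t=2: ready={C,F} → run C
t=3: ready={C,F} → run C
t=4: ready={C,F,H} → run C
t=5: ready={F,H} → run F
t=6: ready={F,H} → run F
t=7: ready={F,H} → run F
t=8: ready={F,H} → run F
t=9: ready={F,H} → run F
t=10: ready={H} → run H
t=11: ready={H} → run H
t=12: ready={H} → run H
t=13: ready={H} → run H
t=14: (idle)
t=15: (idle)
t=16: (idle)
t=17: (idle)

running at tick 13 = H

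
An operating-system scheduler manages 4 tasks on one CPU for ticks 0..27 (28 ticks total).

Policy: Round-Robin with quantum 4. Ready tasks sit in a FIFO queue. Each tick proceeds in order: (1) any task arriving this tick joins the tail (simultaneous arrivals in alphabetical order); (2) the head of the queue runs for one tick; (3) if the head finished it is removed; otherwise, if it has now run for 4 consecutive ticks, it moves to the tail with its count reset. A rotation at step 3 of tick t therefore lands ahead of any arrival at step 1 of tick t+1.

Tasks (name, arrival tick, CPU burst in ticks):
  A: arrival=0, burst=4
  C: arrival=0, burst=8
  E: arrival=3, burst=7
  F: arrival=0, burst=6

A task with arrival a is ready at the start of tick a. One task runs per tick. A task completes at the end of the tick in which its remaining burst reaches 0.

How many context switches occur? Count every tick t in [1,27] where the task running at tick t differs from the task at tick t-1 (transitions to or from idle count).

context switches = 7

t=0: queue=[A,C,F] q_used=0 → run A
t=1: queue=[A,C,F] q_used=1 → run A
t=2: queue=[A,C,F] q_used=2 → run A
t=3: queue=[A,C,F,E] q_used=3 → run A
t=4: queue=[C,F,E] q_used=0 → run C
t=5: queue=[C,F,E] q_used=1 → run C
t=6: queue=[C,F,E] q_used=2 → run C
t=7: queue=[C,F,E] q_used=3 → run C
t=8: queue=[F,E,C] q_used=0 → run F
t=9: queue=[F,E,C] q_used=1 → run F
t=10: queue=[F,E,C] q_used=2 → run F
t=11: queue=[F,E,C] q_used=3 → run F
t=12: queue=[E,C,F] q_used=0 → run E
t=13: queue=[E,C,F] q_used=1 → run E
t=14: queue=[E,C,F] q_used=2 → run E
t=15: queue=[E,C,F] q_used=3 → run E
t=16: queue=[C,F,E] q_used=0 → run C
t=17: queue=[C,F,E] q_used=1 → run C
t=18: queue=[C,F,E] q_used=2 → run C
t=19: queue=[C,F,E] q_used=3 → run C
t=20: queue=[F,E] q_used=0 → run F
t=21: queue=[F,E] q_used=1 → run F
t=22: queue=[E] q_used=0 → run E
t=23: queue=[E] q_used=1 → run E
t=24: queue=[E] q_used=2 → run E
t=25: (idle)
t=26: (idle)
t=27: (idle)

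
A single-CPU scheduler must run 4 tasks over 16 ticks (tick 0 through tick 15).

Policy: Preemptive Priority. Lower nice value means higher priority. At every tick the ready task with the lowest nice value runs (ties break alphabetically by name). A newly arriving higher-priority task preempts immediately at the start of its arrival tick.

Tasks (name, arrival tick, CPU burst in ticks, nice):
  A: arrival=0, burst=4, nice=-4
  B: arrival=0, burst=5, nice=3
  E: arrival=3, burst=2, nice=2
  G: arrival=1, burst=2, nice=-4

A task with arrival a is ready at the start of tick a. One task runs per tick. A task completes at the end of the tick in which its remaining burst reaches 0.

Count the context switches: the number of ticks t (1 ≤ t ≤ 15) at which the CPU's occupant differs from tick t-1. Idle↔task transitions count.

context switches = 4

t=0: ready={A,B} → run A
t=1: ready={A,B,G} → run A
t=2: ready={A,B,G} → run A
t=3: ready={A,B,E,G} → run A
t=4: ready={B,E,G} → run G
t=5: ready={B,E,G} → run G
t=6: ready={B,E} → run E
t=7: ready={B,E} → run E
t=8: ready={B} → run B
t=9: ready={B} → run B
t=10: ready={B} → run B
t=11: ready={B} → run B
t=12: ready={B} → run B
t=13: (idle)
t=14: (idle)
t=15: (idle)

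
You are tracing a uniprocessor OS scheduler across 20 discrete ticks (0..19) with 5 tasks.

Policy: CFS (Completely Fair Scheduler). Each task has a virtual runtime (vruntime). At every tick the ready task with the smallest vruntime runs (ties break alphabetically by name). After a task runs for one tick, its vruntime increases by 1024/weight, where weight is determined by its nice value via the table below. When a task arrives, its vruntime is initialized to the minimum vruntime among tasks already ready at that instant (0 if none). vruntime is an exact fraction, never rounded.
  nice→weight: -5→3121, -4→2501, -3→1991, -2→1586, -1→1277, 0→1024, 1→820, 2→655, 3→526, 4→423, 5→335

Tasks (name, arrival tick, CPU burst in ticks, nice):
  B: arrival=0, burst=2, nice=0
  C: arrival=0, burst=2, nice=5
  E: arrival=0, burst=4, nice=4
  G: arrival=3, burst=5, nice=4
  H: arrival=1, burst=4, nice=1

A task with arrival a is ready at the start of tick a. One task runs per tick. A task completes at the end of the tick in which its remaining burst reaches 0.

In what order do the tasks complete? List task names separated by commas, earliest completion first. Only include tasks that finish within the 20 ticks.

completion order = B, C, H, E, G

t=0: vr[B=0 C=0 E=0] → run B
t=1: vr[B=1 C=0 E=0 H=0] → run C
t=2: vr[B=1 C=1024/335 E=0 H=0] → run E
t=3: vr[B=1 C=1024/335 E=1024/423 G=0 H=0] → run G
t=4: vr[B=1 C=1024/335 E=1024/423 G=1024/423 H=0] → run H
t=5: vr[B=1 C=1024/335 E=1024/423 G=1024/423 H=256/205] → run B
t=6: vr[C=1024/335 E=1024/423 G=1024/423 H=256/205] → run H
t=7: vr[C=1024/335 E=1024/423 G=1024/423 H=512/205] → run E
t=8: vr[C=1024/335 E=2048/423 G=1024/423 H=512/205] → run G
t=9: vr[C=1024/335 E=2048/423 G=2048/423 H=512/205] → run H
t=10: vr[C=1024/335 E=2048/423 G=2048/423 H=768/205] → run C
t=11: vr[E=2048/423 G=2048/423 H=768/205] → run H
t=12: vr[E=2048/423 G=2048/423] → run E
t=13: vr[E=1024/141 G=2048/423] → run G
t=14: vr[E=1024/141 G=1024/141] → run E
t=15: vr[G=1024/141] → run G
t=16: vr[G=4096/423] → run G
t=17: (idle)
t=18: (idle)
t=19: (idle)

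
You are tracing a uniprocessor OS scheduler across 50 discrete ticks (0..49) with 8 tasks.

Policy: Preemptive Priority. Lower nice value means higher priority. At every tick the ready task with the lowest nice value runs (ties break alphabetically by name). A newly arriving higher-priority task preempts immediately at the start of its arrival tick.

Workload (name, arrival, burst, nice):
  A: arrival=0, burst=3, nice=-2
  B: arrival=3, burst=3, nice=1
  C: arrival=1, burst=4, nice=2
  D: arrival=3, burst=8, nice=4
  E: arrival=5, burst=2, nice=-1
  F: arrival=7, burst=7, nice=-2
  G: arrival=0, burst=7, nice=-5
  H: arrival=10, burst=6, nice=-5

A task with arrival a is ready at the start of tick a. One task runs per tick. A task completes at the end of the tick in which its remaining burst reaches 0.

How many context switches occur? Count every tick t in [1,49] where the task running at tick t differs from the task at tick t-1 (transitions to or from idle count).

context switches = 8

t=0: ready={A,G} → run G
t=1: ready={A,C,G} → run G
t=2: ready={A,C,G} → run G
t=3: ready={A,B,C,D,G} → run G
t=4: ready={A,B,C,D,G} → run G
t=5: ready={A,B,C,D,E,G} → run G
t=6: ready={A,B,C,D,E,G} → run G
t=7: ready={A,B,C,D,E,F} → run A
t=8: ready={A,B,C,D,E,F} → run A
t=9: ready={A,B,C,D,E,F} → run A
t=10: ready={B,C,D,E,F,H} → run H
t=11: ready={B,C,D,E,F,H} → run H
t=12: ready={B,C,D,E,F,H} → run H
t=13: ready={B,C,D,E,F,H} → run H
t=14: ready={B,C,D,E,F,H} → run H
t=15: ready={B,C,D,E,F,H} → run H
t=16: ready={B,C,D,E,F} → run F
t=17: ready={B,C,D,E,F} → run F
t=18: ready={B,C,D,E,F} → run F
t=19: ready={B,C,D,E,F} → run F
t=20: ready={B,C,D,E,F} → run F
t=21: ready={B,C,D,E,F} → run F
t=22: ready={B,C,D,E,F} → run F
t=23: ready={B,C,D,E} → run E
t=24: ready={B,C,D,E} → run E
t=25: ready={B,C,D} → run B
t=26: ready={B,C,D} → run B
t=27: ready={B,C,D} → run B
t=28: ready={C,D} → run C
t=29: ready={C,D} → run C
t=30: ready={C,D} → run C
t=31: ready={C,D} → run C
t=32: ready={D} → run D
t=33: ready={D} → run D
t=34: ready={D} → run D
t=35: ready={D} → run D
t=36: ready={D} → run D
t=37: ready={D} → run D
t=38: ready={D} → run D
t=39: ready={D} → run D
t=40: (idle)
t=41: (idle)
t=42: (idle)
t=43: (idle)
t=44: (idle)
t=45: (idle)
t=46: (idle)
t=47: (idle)
t=48: (idle)
t=49: (idle)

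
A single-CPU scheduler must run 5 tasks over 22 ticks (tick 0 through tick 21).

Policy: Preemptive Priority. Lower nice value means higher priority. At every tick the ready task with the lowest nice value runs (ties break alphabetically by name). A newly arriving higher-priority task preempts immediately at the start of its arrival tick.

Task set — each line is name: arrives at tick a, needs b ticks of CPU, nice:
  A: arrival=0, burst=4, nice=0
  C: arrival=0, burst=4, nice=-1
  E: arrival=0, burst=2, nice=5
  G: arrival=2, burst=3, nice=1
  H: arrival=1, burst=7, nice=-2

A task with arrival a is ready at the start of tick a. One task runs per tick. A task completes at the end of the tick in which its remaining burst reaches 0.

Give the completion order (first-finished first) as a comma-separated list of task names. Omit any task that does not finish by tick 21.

completion order = H, C, A, G, E

t=0: ready={A,C,E} → run C
t=1: ready={A,C,E,H} → run H
t=2: ready={A,C,E,G,H} → run H
t=3: ready={A,C,E,G,H} → run H
t=4: ready={A,C,E,G,H} → run H
t=5: ready={A,C,E,G,H} → run H
t=6: ready={A,C,E,G,H} → run H
t=7: ready={A,C,E,G,H} → run H
t=8: ready={A,C,E,G} → run C
t=9: ready={A,C,E,G} → run C
t=10: ready={A,C,E,G} → run C
t=11: ready={A,E,G} → run A
t=12: ready={A,E,G} → run A
t=13: ready={A,E,G} → run A
t=14: ready={A,E,G} → run A
t=15: ready={E,G} → run G
t=16: ready={E,G} → run G
t=17: ready={E,G} → run G
t=18: ready={E} → run E
t=19: ready={E} → run E
t=20: (idle)
t=21: (idle)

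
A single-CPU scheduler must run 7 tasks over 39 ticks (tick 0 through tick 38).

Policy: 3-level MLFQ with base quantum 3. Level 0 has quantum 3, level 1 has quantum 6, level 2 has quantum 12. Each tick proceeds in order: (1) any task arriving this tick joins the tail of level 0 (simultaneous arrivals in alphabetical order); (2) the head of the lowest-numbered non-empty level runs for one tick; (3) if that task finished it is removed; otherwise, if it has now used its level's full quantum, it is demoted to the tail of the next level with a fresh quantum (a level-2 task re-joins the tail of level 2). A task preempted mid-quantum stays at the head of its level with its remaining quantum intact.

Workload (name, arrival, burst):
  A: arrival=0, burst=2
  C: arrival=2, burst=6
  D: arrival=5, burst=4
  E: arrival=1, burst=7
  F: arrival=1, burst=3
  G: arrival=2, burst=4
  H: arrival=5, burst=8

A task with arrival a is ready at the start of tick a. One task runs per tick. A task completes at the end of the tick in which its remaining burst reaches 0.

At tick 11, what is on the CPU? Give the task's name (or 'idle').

t=0: L0/L1/L2 = A/-/- → run A
t=1: L0/L1/L2 = AEF/-/- → run A
t=2: L0/L1/L2 = EFCG/-/- → run E
t=3: L0/L1/L2 = EFCG/-/- → run E
t=4: L0/L1/L2 = EFCG/-/- → run E
t=5: L0/L1/L2 = FCGDH/E/- → run F
t=6: L0/L1/L2 = FCGDH/E/- → run F
t=7: L0/L1/L2 = FCGDH/E/- → run F
t=8: L0/L1/L2 = CGDH/E/- → run C
t=9: L0/L1/L2 = CGDH/E/- → run C
t=10: L0/L1/L2 = CGDH/E/- → run C
t=11: L0/L1/L2 = GDH/EC/- → run G
t=12: L0/L1/L2 = GDH/EC/- → run G
t=13: L0/L1/L2 = GDH/EC/- → run G
t=14: L0/L1/L2 = DH/ECG/- → run D
t=15: L0/L1/L2 = DH/ECG/- → run D
t=16: L0/L1/L2 = DH/ECG/- → run D
t=17: L0/L1/L2 = H/ECGD/- → run H
t=18: L0/L1/L2 = H/ECGD/- → run H
t=19: L0/L1/L2 = H/ECGD/- → run H
t=20: L0/L1/L2 = -/ECGDH/- → run E
t=21: L0/L1/L2 = -/ECGDH/- → run E
t=22: L0/L1/L2 = -/ECGDH/- → run E
t=23: L0/L1/L2 = -/ECGDH/- → run E
t=24: L0/L1/L2 = -/CGDH/- → run C
t=25: L0/L1/L2 = -/CGDH/- → run C
t=26: L0/L1/L2 = -/CGDH/- → run C
t=27: L0/L1/L2 = -/GDH/- → run G
t=28: L0/L1/L2 = -/DH/- → run D
t=29: L0/L1/L2 = -/H/- → run H
t=30: L0/L1/L2 = -/H/- → run H
t=31: L0/L1/L2 = -/H/- → run H
t=32: L0/L1/L2 = -/H/- → run H
t=33: L0/L1/L2 = -/H/- → run H
t=34: (idle)
t=35: (idle)
t=36: (idle)
t=37: (idle)
t=38: (idle)

running at tick 11 = G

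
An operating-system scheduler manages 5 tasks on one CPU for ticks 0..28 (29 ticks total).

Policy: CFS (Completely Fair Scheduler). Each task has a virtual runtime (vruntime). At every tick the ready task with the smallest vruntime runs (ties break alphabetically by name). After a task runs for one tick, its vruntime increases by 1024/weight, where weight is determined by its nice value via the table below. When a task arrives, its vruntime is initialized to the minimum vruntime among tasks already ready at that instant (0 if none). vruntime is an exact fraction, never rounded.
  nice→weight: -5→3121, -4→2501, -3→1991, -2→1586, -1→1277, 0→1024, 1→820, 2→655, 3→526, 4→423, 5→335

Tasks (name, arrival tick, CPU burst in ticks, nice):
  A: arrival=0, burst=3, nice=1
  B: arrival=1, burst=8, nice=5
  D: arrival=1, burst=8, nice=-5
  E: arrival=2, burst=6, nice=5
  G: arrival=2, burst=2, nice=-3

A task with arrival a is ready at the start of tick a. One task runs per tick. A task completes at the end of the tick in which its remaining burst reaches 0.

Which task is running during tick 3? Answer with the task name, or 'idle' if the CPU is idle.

running at tick 3 = D

t=0: vr[A=0] → run A
t=1: vr[A=256/205 B=256/205 D=256/205] → run A
t=2: vr[A=512/205 B=256/205 D=256/205 E=256/205 G=256/205] → run B
t=3: vr[A=512/205 B=59136/13735 D=256/205 E=256/205 G=256/205] → run D
t=4: vr[A=512/205 B=59136/13735 D=1008896/639805 E=256/205 G=256/205] → run E
t=5: vr[A=512/205 B=59136/13735 D=1008896/639805 E=59136/13735 G=256/205] → run G
t=6: vr[A=512/205 B=59136/13735 D=1008896/639805 E=59136/13735 G=719616/408155] → run D
t=7: vr[A=512/205 B=59136/13735 D=1218816/639805 E=59136/13735 G=719616/408155] → run G
t=8: vr[A=512/205 B=59136/13735 D=1218816/639805 E=59136/13735] → run D
t=9: vr[A=512/205 B=59136/13735 D=1428736/639805 E=59136/13735] → run D
t=10: vr[A=512/205 B=59136/13735 D=1638656/639805 E=59136/13735] → run A
t=11: vr[B=59136/13735 D=1638656/639805 E=59136/13735] → run D
t=12: vr[B=59136/13735 D=1848576/639805 E=59136/13735] → run D
t=13: vr[B=59136/13735 D=2058496/639805 E=59136/13735] → run D
t=14: vr[B=59136/13735 D=2268416/639805 E=59136/13735] → run D
t=15: vr[B=59136/13735 E=59136/13735] → run B
t=16: vr[B=20224/2747 E=59136/13735] → run E
t=17: vr[B=20224/2747 E=20224/2747] → run B
t=18: vr[B=143104/13735 E=20224/2747] → run E
t=19: vr[B=143104/13735 E=143104/13735] → run B
t=20: vr[B=185088/13735 E=143104/13735] → run E
t=21: vr[B=185088/13735 E=185088/13735] → run B
t=22: vr[B=227072/13735 E=185088/13735] → run E
t=23: vr[B=227072/13735 E=227072/13735] → run B
t=24: vr[B=269056/13735 E=227072/13735] → run E
t=25: vr[B=269056/13735] → run B
t=26: vr[B=62208/2747] → run B
t=27: (idle)
t=28: (idle)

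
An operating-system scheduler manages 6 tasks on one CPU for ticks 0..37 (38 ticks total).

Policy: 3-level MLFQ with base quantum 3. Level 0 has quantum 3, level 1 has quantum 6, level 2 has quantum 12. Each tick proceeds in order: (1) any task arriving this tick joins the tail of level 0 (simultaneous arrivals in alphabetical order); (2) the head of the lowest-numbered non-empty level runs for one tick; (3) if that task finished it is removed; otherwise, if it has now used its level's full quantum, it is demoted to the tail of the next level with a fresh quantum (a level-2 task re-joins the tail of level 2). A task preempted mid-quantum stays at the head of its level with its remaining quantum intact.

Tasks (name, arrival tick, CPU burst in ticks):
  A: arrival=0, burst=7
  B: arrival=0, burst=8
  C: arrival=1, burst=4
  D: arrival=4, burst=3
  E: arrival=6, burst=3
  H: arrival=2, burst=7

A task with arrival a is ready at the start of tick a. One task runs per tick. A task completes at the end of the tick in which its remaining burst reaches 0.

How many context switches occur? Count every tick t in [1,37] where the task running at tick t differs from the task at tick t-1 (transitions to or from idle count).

context switches = 10

t=0: L0/L1/L2 = AB/-/- → run A
t=1: L0/L1/L2 = ABC/-/- → run A
t=2: L0/L1/L2 = ABCH/-/- → run A
t=3: L0/L1/L2 = BCH/A/- → run B
t=4: L0/L1/L2 = BCHD/A/- → run B
t=5: L0/L1/L2 = BCHD/A/- → run B
t=6: L0/L1/L2 = CHDE/AB/- → run C
t=7: L0/L1/L2 = CHDE/AB/- → run C
t=8: L0/L1/L2 = CHDE/AB/- → run C
t=9: L0/L1/L2 = HDE/ABC/- → run H
t=10: L0/L1/L2 = HDE/ABC/- → run H
t=11: L0/L1/L2 = HDE/ABC/- → run H
t=12: L0/L1/L2 = DE/ABCH/- → run D
t=13: L0/L1/L2 = DE/ABCH/- → run D
t=14: L0/L1/L2 = DE/ABCH/- → run D
t=15: L0/L1/L2 = E/ABCH/- → run E
t=16: L0/L1/L2 = E/ABCH/- → run E
t=17: L0/L1/L2 = E/ABCH/- → run E
t=18: L0/L1/L2 = -/ABCH/- → run A
t=19: L0/L1/L2 = -/ABCH/- → run A
t=20: L0/L1/L2 = -/ABCH/- → run A
t=21: L0/L1/L2 = -/ABCH/- → run A
t=22: L0/L1/L2 = -/BCH/- → run B
t=23: L0/L1/L2 = -/BCH/- → run B
t=24: L0/L1/L2 = -/BCH/- → run B
t=25: L0/L1/L2 = -/BCH/- → run B
t=26: L0/L1/L2 = -/BCH/- → run B
t=27: L0/L1/L2 = -/CH/- → run C
t=28: L0/L1/L2 = -/H/- → run H
t=29: L0/L1/L2 = -/H/- → run H
t=30: L0/L1/L2 = -/H/- → run H
t=31: L0/L1/L2 = -/H/- → run H
t=32: (idle)
t=33: (idle)
t=34: (idle)
t=35: (idle)
t=36: (idle)
t=37: (idle)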